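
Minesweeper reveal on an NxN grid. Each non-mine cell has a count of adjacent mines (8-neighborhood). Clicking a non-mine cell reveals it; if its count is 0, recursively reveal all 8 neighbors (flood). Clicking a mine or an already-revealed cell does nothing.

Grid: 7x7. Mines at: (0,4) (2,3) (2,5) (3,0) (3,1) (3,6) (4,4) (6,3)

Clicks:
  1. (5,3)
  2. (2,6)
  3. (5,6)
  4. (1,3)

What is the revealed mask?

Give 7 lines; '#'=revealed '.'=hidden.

Click 1 (5,3) count=2: revealed 1 new [(5,3)] -> total=1
Click 2 (2,6) count=2: revealed 1 new [(2,6)] -> total=2
Click 3 (5,6) count=0: revealed 8 new [(4,5) (4,6) (5,4) (5,5) (5,6) (6,4) (6,5) (6,6)] -> total=10
Click 4 (1,3) count=2: revealed 1 new [(1,3)] -> total=11

Answer: .......
...#...
......#
.......
.....##
...####
....###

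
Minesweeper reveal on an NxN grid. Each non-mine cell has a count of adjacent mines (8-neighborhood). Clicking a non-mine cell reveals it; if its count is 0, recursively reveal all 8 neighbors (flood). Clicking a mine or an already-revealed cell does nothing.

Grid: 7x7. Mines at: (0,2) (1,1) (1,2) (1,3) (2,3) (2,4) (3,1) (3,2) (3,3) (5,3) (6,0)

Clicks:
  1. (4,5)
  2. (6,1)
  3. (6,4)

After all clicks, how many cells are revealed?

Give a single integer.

Answer: 21

Derivation:
Click 1 (4,5) count=0: revealed 20 new [(0,4) (0,5) (0,6) (1,4) (1,5) (1,6) (2,5) (2,6) (3,4) (3,5) (3,6) (4,4) (4,5) (4,6) (5,4) (5,5) (5,6) (6,4) (6,5) (6,6)] -> total=20
Click 2 (6,1) count=1: revealed 1 new [(6,1)] -> total=21
Click 3 (6,4) count=1: revealed 0 new [(none)] -> total=21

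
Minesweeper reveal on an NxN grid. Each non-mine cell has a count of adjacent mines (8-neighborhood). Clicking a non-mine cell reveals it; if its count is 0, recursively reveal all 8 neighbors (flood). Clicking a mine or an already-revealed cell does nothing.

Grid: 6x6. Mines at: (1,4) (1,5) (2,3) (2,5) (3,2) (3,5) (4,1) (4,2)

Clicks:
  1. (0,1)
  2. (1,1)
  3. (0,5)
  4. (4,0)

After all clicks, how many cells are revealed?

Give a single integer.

Answer: 15

Derivation:
Click 1 (0,1) count=0: revealed 13 new [(0,0) (0,1) (0,2) (0,3) (1,0) (1,1) (1,2) (1,3) (2,0) (2,1) (2,2) (3,0) (3,1)] -> total=13
Click 2 (1,1) count=0: revealed 0 new [(none)] -> total=13
Click 3 (0,5) count=2: revealed 1 new [(0,5)] -> total=14
Click 4 (4,0) count=1: revealed 1 new [(4,0)] -> total=15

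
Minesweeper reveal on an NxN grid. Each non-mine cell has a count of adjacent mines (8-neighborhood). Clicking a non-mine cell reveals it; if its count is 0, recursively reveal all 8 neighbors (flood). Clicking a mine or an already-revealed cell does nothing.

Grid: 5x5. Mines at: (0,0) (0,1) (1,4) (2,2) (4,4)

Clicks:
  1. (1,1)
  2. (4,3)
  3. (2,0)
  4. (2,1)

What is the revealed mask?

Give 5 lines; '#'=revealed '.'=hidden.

Click 1 (1,1) count=3: revealed 1 new [(1,1)] -> total=1
Click 2 (4,3) count=1: revealed 1 new [(4,3)] -> total=2
Click 3 (2,0) count=0: revealed 10 new [(1,0) (2,0) (2,1) (3,0) (3,1) (3,2) (3,3) (4,0) (4,1) (4,2)] -> total=12
Click 4 (2,1) count=1: revealed 0 new [(none)] -> total=12

Answer: .....
##...
##...
####.
####.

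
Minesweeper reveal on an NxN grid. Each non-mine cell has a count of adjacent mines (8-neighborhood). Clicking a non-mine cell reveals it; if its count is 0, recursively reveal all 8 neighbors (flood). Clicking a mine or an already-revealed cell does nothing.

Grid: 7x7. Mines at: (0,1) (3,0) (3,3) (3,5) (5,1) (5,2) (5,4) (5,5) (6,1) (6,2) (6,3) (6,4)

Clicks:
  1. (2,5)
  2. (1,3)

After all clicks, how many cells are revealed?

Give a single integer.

Click 1 (2,5) count=1: revealed 1 new [(2,5)] -> total=1
Click 2 (1,3) count=0: revealed 14 new [(0,2) (0,3) (0,4) (0,5) (0,6) (1,2) (1,3) (1,4) (1,5) (1,6) (2,2) (2,3) (2,4) (2,6)] -> total=15

Answer: 15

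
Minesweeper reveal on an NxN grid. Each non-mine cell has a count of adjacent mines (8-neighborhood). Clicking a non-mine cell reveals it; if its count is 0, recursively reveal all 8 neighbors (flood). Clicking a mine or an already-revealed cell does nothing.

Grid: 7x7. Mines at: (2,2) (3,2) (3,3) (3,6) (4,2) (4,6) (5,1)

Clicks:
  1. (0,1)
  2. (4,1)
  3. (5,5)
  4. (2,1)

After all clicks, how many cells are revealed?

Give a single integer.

Answer: 25

Derivation:
Click 1 (0,1) count=0: revealed 24 new [(0,0) (0,1) (0,2) (0,3) (0,4) (0,5) (0,6) (1,0) (1,1) (1,2) (1,3) (1,4) (1,5) (1,6) (2,0) (2,1) (2,3) (2,4) (2,5) (2,6) (3,0) (3,1) (4,0) (4,1)] -> total=24
Click 2 (4,1) count=3: revealed 0 new [(none)] -> total=24
Click 3 (5,5) count=1: revealed 1 new [(5,5)] -> total=25
Click 4 (2,1) count=2: revealed 0 new [(none)] -> total=25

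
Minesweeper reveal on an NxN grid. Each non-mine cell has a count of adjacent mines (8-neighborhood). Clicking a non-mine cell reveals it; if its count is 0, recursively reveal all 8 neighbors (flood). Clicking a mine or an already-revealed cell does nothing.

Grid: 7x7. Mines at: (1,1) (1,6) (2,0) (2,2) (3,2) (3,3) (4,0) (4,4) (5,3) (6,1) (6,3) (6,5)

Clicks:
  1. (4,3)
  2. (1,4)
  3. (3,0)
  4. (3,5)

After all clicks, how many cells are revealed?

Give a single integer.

Click 1 (4,3) count=4: revealed 1 new [(4,3)] -> total=1
Click 2 (1,4) count=0: revealed 11 new [(0,2) (0,3) (0,4) (0,5) (1,2) (1,3) (1,4) (1,5) (2,3) (2,4) (2,5)] -> total=12
Click 3 (3,0) count=2: revealed 1 new [(3,0)] -> total=13
Click 4 (3,5) count=1: revealed 1 new [(3,5)] -> total=14

Answer: 14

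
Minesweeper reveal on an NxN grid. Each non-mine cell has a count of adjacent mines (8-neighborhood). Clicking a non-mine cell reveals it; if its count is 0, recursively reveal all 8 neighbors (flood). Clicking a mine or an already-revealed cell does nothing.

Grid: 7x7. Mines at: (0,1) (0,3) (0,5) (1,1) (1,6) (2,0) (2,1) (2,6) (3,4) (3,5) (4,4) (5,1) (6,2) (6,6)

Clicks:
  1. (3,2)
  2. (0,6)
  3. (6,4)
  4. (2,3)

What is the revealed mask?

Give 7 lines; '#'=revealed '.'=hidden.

Click 1 (3,2) count=1: revealed 1 new [(3,2)] -> total=1
Click 2 (0,6) count=2: revealed 1 new [(0,6)] -> total=2
Click 3 (6,4) count=0: revealed 6 new [(5,3) (5,4) (5,5) (6,3) (6,4) (6,5)] -> total=8
Click 4 (2,3) count=1: revealed 1 new [(2,3)] -> total=9

Answer: ......#
.......
...#...
..#....
.......
...###.
...###.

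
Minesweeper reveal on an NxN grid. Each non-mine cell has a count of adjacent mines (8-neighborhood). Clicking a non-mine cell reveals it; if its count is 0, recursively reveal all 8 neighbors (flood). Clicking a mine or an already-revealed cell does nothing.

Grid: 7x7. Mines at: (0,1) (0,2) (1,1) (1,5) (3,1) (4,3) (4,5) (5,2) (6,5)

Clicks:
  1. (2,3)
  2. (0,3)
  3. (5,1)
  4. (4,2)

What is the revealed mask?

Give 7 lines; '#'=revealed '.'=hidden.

Answer: ...#...
..###..
..###..
..###..
..#....
.#.....
.......

Derivation:
Click 1 (2,3) count=0: revealed 9 new [(1,2) (1,3) (1,4) (2,2) (2,3) (2,4) (3,2) (3,3) (3,4)] -> total=9
Click 2 (0,3) count=1: revealed 1 new [(0,3)] -> total=10
Click 3 (5,1) count=1: revealed 1 new [(5,1)] -> total=11
Click 4 (4,2) count=3: revealed 1 new [(4,2)] -> total=12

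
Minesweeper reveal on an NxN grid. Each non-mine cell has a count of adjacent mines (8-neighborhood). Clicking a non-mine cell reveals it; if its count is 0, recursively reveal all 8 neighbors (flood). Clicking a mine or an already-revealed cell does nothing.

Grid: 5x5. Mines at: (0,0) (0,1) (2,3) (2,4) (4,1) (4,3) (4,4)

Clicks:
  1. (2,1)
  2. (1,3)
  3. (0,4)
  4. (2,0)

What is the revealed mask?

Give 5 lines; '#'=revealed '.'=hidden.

Answer: ..###
#####
###..
###..
.....

Derivation:
Click 1 (2,1) count=0: revealed 9 new [(1,0) (1,1) (1,2) (2,0) (2,1) (2,2) (3,0) (3,1) (3,2)] -> total=9
Click 2 (1,3) count=2: revealed 1 new [(1,3)] -> total=10
Click 3 (0,4) count=0: revealed 4 new [(0,2) (0,3) (0,4) (1,4)] -> total=14
Click 4 (2,0) count=0: revealed 0 new [(none)] -> total=14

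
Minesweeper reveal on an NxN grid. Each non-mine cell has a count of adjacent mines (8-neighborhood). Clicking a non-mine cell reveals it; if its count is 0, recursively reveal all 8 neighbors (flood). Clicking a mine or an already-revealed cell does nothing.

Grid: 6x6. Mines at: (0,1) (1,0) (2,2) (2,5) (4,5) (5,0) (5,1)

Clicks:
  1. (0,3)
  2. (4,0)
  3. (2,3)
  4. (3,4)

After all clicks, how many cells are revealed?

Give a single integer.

Click 1 (0,3) count=0: revealed 8 new [(0,2) (0,3) (0,4) (0,5) (1,2) (1,3) (1,4) (1,5)] -> total=8
Click 2 (4,0) count=2: revealed 1 new [(4,0)] -> total=9
Click 3 (2,3) count=1: revealed 1 new [(2,3)] -> total=10
Click 4 (3,4) count=2: revealed 1 new [(3,4)] -> total=11

Answer: 11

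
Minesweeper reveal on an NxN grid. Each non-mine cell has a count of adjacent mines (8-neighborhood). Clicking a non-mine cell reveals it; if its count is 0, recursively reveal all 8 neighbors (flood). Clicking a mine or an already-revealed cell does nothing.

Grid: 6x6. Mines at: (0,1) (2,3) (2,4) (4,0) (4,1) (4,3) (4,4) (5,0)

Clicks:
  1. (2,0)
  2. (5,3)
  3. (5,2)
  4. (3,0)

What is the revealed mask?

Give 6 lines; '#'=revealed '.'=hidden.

Click 1 (2,0) count=0: revealed 9 new [(1,0) (1,1) (1,2) (2,0) (2,1) (2,2) (3,0) (3,1) (3,2)] -> total=9
Click 2 (5,3) count=2: revealed 1 new [(5,3)] -> total=10
Click 3 (5,2) count=2: revealed 1 new [(5,2)] -> total=11
Click 4 (3,0) count=2: revealed 0 new [(none)] -> total=11

Answer: ......
###...
###...
###...
......
..##..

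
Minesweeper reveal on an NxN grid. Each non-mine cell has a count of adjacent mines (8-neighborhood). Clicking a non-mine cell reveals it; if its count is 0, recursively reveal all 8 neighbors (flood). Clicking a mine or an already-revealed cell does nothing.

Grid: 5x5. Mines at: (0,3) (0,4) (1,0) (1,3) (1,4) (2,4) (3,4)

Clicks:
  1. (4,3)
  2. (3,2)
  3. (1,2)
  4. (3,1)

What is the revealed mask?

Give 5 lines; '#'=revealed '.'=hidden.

Click 1 (4,3) count=1: revealed 1 new [(4,3)] -> total=1
Click 2 (3,2) count=0: revealed 11 new [(2,0) (2,1) (2,2) (2,3) (3,0) (3,1) (3,2) (3,3) (4,0) (4,1) (4,2)] -> total=12
Click 3 (1,2) count=2: revealed 1 new [(1,2)] -> total=13
Click 4 (3,1) count=0: revealed 0 new [(none)] -> total=13

Answer: .....
..#..
####.
####.
####.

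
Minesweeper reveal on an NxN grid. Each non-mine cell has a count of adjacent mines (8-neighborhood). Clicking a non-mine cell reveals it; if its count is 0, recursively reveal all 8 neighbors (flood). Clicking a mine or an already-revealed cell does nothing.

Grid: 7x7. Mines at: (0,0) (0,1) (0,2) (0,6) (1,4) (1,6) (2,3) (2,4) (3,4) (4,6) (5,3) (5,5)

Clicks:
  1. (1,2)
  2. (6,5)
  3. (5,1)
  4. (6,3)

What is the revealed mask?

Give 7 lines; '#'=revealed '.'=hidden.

Answer: .......
###....
###....
###....
###....
###....
####.#.

Derivation:
Click 1 (1,2) count=3: revealed 1 new [(1,2)] -> total=1
Click 2 (6,5) count=1: revealed 1 new [(6,5)] -> total=2
Click 3 (5,1) count=0: revealed 17 new [(1,0) (1,1) (2,0) (2,1) (2,2) (3,0) (3,1) (3,2) (4,0) (4,1) (4,2) (5,0) (5,1) (5,2) (6,0) (6,1) (6,2)] -> total=19
Click 4 (6,3) count=1: revealed 1 new [(6,3)] -> total=20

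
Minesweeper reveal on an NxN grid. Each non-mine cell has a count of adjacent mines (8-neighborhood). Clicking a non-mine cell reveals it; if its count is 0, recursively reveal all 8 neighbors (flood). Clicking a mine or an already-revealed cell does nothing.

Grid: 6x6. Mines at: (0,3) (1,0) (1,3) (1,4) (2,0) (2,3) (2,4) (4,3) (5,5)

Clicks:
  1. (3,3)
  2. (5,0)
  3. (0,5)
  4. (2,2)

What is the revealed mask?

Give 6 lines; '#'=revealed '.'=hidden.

Answer: .....#
......
..#...
####..
###...
###...

Derivation:
Click 1 (3,3) count=3: revealed 1 new [(3,3)] -> total=1
Click 2 (5,0) count=0: revealed 9 new [(3,0) (3,1) (3,2) (4,0) (4,1) (4,2) (5,0) (5,1) (5,2)] -> total=10
Click 3 (0,5) count=1: revealed 1 new [(0,5)] -> total=11
Click 4 (2,2) count=2: revealed 1 new [(2,2)] -> total=12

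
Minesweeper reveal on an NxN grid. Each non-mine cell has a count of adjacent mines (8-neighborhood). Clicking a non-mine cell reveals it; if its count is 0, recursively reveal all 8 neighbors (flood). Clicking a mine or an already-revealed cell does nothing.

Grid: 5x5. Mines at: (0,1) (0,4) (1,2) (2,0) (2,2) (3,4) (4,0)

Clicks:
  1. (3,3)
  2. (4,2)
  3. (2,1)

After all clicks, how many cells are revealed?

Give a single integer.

Click 1 (3,3) count=2: revealed 1 new [(3,3)] -> total=1
Click 2 (4,2) count=0: revealed 5 new [(3,1) (3,2) (4,1) (4,2) (4,3)] -> total=6
Click 3 (2,1) count=3: revealed 1 new [(2,1)] -> total=7

Answer: 7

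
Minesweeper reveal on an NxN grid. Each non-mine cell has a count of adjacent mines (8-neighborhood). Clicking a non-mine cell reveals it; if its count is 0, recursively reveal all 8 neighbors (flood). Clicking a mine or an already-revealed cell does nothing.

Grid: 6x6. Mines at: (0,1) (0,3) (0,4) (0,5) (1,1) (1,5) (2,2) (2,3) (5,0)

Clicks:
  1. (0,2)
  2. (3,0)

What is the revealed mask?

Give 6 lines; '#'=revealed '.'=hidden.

Click 1 (0,2) count=3: revealed 1 new [(0,2)] -> total=1
Click 2 (3,0) count=0: revealed 6 new [(2,0) (2,1) (3,0) (3,1) (4,0) (4,1)] -> total=7

Answer: ..#...
......
##....
##....
##....
......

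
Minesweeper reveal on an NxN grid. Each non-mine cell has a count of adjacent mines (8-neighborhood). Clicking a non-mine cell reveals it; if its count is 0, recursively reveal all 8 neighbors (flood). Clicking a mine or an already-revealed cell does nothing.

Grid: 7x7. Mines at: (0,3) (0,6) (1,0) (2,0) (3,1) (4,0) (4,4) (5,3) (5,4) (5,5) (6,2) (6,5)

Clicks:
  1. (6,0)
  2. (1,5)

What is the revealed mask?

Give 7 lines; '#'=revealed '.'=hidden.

Click 1 (6,0) count=0: revealed 4 new [(5,0) (5,1) (6,0) (6,1)] -> total=4
Click 2 (1,5) count=1: revealed 1 new [(1,5)] -> total=5

Answer: .......
.....#.
.......
.......
.......
##.....
##.....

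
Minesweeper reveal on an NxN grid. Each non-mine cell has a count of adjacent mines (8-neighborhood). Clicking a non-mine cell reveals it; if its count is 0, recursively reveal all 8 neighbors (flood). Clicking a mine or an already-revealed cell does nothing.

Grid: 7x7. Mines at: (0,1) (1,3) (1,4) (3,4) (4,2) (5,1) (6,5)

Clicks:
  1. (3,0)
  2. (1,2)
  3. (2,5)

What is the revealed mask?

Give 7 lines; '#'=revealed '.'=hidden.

Click 1 (3,0) count=0: revealed 11 new [(1,0) (1,1) (1,2) (2,0) (2,1) (2,2) (3,0) (3,1) (3,2) (4,0) (4,1)] -> total=11
Click 2 (1,2) count=2: revealed 0 new [(none)] -> total=11
Click 3 (2,5) count=2: revealed 1 new [(2,5)] -> total=12

Answer: .......
###....
###..#.
###....
##.....
.......
.......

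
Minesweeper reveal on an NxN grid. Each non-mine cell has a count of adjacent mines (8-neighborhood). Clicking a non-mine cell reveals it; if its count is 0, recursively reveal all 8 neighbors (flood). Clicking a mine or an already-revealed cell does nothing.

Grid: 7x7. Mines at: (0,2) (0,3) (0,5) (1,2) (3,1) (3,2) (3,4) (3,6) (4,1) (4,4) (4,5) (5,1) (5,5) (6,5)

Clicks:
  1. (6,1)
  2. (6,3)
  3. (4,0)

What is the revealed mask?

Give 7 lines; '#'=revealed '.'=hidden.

Answer: .......
.......
.......
.......
#......
..###..
.####..

Derivation:
Click 1 (6,1) count=1: revealed 1 new [(6,1)] -> total=1
Click 2 (6,3) count=0: revealed 6 new [(5,2) (5,3) (5,4) (6,2) (6,3) (6,4)] -> total=7
Click 3 (4,0) count=3: revealed 1 new [(4,0)] -> total=8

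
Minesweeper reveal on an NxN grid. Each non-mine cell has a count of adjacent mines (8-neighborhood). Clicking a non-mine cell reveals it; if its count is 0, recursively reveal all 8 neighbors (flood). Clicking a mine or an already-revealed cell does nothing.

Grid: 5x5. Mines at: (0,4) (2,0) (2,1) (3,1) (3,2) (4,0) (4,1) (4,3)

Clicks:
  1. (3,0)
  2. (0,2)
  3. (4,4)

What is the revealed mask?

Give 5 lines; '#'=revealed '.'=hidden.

Answer: ####.
####.
.....
#....
....#

Derivation:
Click 1 (3,0) count=5: revealed 1 new [(3,0)] -> total=1
Click 2 (0,2) count=0: revealed 8 new [(0,0) (0,1) (0,2) (0,3) (1,0) (1,1) (1,2) (1,3)] -> total=9
Click 3 (4,4) count=1: revealed 1 new [(4,4)] -> total=10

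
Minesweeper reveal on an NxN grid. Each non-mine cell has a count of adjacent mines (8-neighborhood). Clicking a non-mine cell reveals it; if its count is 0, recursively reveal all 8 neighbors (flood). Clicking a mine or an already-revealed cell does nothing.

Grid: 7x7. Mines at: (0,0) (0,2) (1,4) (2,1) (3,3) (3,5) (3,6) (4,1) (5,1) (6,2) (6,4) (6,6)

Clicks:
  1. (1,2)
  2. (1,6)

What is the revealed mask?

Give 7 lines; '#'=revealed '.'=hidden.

Answer: .....##
..#..##
.....##
.......
.......
.......
.......

Derivation:
Click 1 (1,2) count=2: revealed 1 new [(1,2)] -> total=1
Click 2 (1,6) count=0: revealed 6 new [(0,5) (0,6) (1,5) (1,6) (2,5) (2,6)] -> total=7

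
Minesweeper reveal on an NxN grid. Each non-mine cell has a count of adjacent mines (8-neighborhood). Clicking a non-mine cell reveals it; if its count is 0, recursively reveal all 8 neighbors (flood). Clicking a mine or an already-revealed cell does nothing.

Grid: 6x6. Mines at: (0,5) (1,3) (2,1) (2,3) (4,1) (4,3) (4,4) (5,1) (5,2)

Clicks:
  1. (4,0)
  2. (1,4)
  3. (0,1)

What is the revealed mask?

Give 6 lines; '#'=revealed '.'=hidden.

Answer: ###...
###.#.
......
......
#.....
......

Derivation:
Click 1 (4,0) count=2: revealed 1 new [(4,0)] -> total=1
Click 2 (1,4) count=3: revealed 1 new [(1,4)] -> total=2
Click 3 (0,1) count=0: revealed 6 new [(0,0) (0,1) (0,2) (1,0) (1,1) (1,2)] -> total=8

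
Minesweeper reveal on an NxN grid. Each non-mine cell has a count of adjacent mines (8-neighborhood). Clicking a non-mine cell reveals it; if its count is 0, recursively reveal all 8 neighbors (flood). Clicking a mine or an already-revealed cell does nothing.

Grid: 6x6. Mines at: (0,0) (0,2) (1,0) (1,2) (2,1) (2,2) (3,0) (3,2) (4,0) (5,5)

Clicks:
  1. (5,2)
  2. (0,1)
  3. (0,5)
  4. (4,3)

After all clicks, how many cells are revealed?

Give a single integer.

Answer: 22

Derivation:
Click 1 (5,2) count=0: revealed 8 new [(4,1) (4,2) (4,3) (4,4) (5,1) (5,2) (5,3) (5,4)] -> total=8
Click 2 (0,1) count=4: revealed 1 new [(0,1)] -> total=9
Click 3 (0,5) count=0: revealed 13 new [(0,3) (0,4) (0,5) (1,3) (1,4) (1,5) (2,3) (2,4) (2,5) (3,3) (3,4) (3,5) (4,5)] -> total=22
Click 4 (4,3) count=1: revealed 0 new [(none)] -> total=22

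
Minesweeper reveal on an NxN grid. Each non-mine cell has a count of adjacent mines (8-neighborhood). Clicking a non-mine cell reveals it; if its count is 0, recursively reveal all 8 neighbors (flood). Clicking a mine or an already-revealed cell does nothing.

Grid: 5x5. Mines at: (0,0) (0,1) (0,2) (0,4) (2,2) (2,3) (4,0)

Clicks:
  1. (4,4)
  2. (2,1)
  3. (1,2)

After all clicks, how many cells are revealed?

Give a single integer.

Answer: 10

Derivation:
Click 1 (4,4) count=0: revealed 8 new [(3,1) (3,2) (3,3) (3,4) (4,1) (4,2) (4,3) (4,4)] -> total=8
Click 2 (2,1) count=1: revealed 1 new [(2,1)] -> total=9
Click 3 (1,2) count=4: revealed 1 new [(1,2)] -> total=10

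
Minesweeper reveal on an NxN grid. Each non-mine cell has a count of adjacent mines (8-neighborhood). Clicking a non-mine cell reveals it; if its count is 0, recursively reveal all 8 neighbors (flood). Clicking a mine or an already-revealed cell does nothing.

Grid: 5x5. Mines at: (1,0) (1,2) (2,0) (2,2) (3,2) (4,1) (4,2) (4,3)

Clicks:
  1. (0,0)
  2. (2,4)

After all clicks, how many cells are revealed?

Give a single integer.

Click 1 (0,0) count=1: revealed 1 new [(0,0)] -> total=1
Click 2 (2,4) count=0: revealed 8 new [(0,3) (0,4) (1,3) (1,4) (2,3) (2,4) (3,3) (3,4)] -> total=9

Answer: 9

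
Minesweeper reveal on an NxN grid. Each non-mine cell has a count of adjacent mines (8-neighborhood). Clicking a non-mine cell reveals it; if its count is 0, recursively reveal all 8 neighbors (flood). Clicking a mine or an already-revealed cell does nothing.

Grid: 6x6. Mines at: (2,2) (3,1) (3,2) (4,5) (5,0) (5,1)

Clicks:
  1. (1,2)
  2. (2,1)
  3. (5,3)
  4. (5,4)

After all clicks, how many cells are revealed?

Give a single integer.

Answer: 8

Derivation:
Click 1 (1,2) count=1: revealed 1 new [(1,2)] -> total=1
Click 2 (2,1) count=3: revealed 1 new [(2,1)] -> total=2
Click 3 (5,3) count=0: revealed 6 new [(4,2) (4,3) (4,4) (5,2) (5,3) (5,4)] -> total=8
Click 4 (5,4) count=1: revealed 0 new [(none)] -> total=8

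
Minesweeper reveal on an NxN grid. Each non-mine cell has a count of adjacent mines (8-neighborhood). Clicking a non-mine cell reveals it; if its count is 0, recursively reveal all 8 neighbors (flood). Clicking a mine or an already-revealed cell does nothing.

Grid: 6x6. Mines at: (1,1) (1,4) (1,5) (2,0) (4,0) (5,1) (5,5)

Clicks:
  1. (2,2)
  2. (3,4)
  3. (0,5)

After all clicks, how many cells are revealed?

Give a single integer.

Answer: 19

Derivation:
Click 1 (2,2) count=1: revealed 1 new [(2,2)] -> total=1
Click 2 (3,4) count=0: revealed 17 new [(2,1) (2,3) (2,4) (2,5) (3,1) (3,2) (3,3) (3,4) (3,5) (4,1) (4,2) (4,3) (4,4) (4,5) (5,2) (5,3) (5,4)] -> total=18
Click 3 (0,5) count=2: revealed 1 new [(0,5)] -> total=19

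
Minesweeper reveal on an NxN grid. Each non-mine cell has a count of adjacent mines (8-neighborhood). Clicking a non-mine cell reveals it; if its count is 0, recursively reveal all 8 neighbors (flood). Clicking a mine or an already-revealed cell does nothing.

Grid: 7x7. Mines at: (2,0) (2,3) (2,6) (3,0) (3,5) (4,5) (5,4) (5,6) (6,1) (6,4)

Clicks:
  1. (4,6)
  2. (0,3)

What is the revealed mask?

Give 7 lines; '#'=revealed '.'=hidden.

Answer: #######
#######
.......
.......
......#
.......
.......

Derivation:
Click 1 (4,6) count=3: revealed 1 new [(4,6)] -> total=1
Click 2 (0,3) count=0: revealed 14 new [(0,0) (0,1) (0,2) (0,3) (0,4) (0,5) (0,6) (1,0) (1,1) (1,2) (1,3) (1,4) (1,5) (1,6)] -> total=15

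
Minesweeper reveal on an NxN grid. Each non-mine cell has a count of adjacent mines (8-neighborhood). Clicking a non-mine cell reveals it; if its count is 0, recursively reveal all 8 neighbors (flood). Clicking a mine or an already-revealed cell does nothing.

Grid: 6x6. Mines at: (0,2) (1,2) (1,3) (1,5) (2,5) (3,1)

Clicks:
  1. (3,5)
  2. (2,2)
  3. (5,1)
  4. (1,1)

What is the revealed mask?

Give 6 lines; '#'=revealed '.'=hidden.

Click 1 (3,5) count=1: revealed 1 new [(3,5)] -> total=1
Click 2 (2,2) count=3: revealed 1 new [(2,2)] -> total=2
Click 3 (5,1) count=0: revealed 17 new [(2,3) (2,4) (3,2) (3,3) (3,4) (4,0) (4,1) (4,2) (4,3) (4,4) (4,5) (5,0) (5,1) (5,2) (5,3) (5,4) (5,5)] -> total=19
Click 4 (1,1) count=2: revealed 1 new [(1,1)] -> total=20

Answer: ......
.#....
..###.
..####
######
######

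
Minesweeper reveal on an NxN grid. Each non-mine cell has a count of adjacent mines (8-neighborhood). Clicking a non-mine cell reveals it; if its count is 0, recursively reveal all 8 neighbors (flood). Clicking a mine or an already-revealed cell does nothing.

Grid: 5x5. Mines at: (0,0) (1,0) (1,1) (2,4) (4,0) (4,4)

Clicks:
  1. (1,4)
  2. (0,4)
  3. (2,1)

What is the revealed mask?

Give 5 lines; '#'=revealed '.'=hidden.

Answer: ..###
..###
.#...
.....
.....

Derivation:
Click 1 (1,4) count=1: revealed 1 new [(1,4)] -> total=1
Click 2 (0,4) count=0: revealed 5 new [(0,2) (0,3) (0,4) (1,2) (1,3)] -> total=6
Click 3 (2,1) count=2: revealed 1 new [(2,1)] -> total=7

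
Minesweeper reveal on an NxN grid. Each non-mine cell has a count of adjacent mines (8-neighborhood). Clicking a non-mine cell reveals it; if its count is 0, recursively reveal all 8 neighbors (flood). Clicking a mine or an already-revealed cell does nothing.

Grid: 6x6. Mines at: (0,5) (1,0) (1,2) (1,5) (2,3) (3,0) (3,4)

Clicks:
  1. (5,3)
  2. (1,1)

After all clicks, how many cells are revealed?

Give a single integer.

Click 1 (5,3) count=0: revealed 15 new [(3,1) (3,2) (3,3) (4,0) (4,1) (4,2) (4,3) (4,4) (4,5) (5,0) (5,1) (5,2) (5,3) (5,4) (5,5)] -> total=15
Click 2 (1,1) count=2: revealed 1 new [(1,1)] -> total=16

Answer: 16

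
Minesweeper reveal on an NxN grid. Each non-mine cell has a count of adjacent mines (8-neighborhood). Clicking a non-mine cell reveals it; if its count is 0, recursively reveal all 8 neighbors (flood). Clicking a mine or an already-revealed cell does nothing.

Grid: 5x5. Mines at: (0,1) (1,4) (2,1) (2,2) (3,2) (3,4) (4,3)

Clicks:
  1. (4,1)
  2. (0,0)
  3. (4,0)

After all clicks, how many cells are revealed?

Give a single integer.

Click 1 (4,1) count=1: revealed 1 new [(4,1)] -> total=1
Click 2 (0,0) count=1: revealed 1 new [(0,0)] -> total=2
Click 3 (4,0) count=0: revealed 3 new [(3,0) (3,1) (4,0)] -> total=5

Answer: 5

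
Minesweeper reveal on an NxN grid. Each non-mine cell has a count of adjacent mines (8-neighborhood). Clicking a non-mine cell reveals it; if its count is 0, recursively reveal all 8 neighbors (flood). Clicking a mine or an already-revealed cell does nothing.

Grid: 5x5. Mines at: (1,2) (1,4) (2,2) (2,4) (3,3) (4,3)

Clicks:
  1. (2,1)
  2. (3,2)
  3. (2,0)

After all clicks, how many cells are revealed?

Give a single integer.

Click 1 (2,1) count=2: revealed 1 new [(2,1)] -> total=1
Click 2 (3,2) count=3: revealed 1 new [(3,2)] -> total=2
Click 3 (2,0) count=0: revealed 10 new [(0,0) (0,1) (1,0) (1,1) (2,0) (3,0) (3,1) (4,0) (4,1) (4,2)] -> total=12

Answer: 12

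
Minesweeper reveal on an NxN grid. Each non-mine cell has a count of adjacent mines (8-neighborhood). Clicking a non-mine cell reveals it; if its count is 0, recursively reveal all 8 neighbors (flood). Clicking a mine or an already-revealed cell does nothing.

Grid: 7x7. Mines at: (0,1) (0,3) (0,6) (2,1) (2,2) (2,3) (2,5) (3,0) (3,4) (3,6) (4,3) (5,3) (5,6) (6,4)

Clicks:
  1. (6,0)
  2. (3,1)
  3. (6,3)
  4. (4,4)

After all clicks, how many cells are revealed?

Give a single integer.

Answer: 12

Derivation:
Click 1 (6,0) count=0: revealed 9 new [(4,0) (4,1) (4,2) (5,0) (5,1) (5,2) (6,0) (6,1) (6,2)] -> total=9
Click 2 (3,1) count=3: revealed 1 new [(3,1)] -> total=10
Click 3 (6,3) count=2: revealed 1 new [(6,3)] -> total=11
Click 4 (4,4) count=3: revealed 1 new [(4,4)] -> total=12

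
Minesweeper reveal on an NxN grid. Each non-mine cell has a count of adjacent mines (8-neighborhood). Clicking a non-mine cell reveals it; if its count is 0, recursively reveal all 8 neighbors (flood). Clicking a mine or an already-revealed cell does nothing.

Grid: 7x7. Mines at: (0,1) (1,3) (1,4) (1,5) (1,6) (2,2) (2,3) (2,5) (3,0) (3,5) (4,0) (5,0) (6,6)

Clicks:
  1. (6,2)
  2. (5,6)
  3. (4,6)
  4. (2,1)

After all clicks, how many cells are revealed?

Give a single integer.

Answer: 22

Derivation:
Click 1 (6,2) count=0: revealed 19 new [(3,1) (3,2) (3,3) (3,4) (4,1) (4,2) (4,3) (4,4) (4,5) (5,1) (5,2) (5,3) (5,4) (5,5) (6,1) (6,2) (6,3) (6,4) (6,5)] -> total=19
Click 2 (5,6) count=1: revealed 1 new [(5,6)] -> total=20
Click 3 (4,6) count=1: revealed 1 new [(4,6)] -> total=21
Click 4 (2,1) count=2: revealed 1 new [(2,1)] -> total=22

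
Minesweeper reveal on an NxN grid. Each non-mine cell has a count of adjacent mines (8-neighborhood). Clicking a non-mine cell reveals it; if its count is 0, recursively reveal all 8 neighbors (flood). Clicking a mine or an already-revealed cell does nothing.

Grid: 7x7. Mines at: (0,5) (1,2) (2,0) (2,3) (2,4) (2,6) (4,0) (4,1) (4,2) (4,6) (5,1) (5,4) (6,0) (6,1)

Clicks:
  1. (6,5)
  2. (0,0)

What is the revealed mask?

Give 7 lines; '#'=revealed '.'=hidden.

Answer: ##.....
##.....
.......
.......
.......
.......
.....#.

Derivation:
Click 1 (6,5) count=1: revealed 1 new [(6,5)] -> total=1
Click 2 (0,0) count=0: revealed 4 new [(0,0) (0,1) (1,0) (1,1)] -> total=5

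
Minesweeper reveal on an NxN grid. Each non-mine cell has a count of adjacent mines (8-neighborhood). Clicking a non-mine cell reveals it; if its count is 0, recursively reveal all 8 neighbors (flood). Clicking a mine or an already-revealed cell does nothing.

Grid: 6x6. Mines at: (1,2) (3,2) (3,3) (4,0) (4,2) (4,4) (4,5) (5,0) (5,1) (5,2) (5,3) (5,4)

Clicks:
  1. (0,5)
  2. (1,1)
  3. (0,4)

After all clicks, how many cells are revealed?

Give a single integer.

Click 1 (0,5) count=0: revealed 11 new [(0,3) (0,4) (0,5) (1,3) (1,4) (1,5) (2,3) (2,4) (2,5) (3,4) (3,5)] -> total=11
Click 2 (1,1) count=1: revealed 1 new [(1,1)] -> total=12
Click 3 (0,4) count=0: revealed 0 new [(none)] -> total=12

Answer: 12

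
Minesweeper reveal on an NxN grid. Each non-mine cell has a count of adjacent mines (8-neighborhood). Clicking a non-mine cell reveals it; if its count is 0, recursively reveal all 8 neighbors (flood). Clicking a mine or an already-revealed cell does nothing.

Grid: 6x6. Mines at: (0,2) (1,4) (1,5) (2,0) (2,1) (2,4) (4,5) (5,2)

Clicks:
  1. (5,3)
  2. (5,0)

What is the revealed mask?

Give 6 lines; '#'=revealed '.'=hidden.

Answer: ......
......
......
##....
##....
##.#..

Derivation:
Click 1 (5,3) count=1: revealed 1 new [(5,3)] -> total=1
Click 2 (5,0) count=0: revealed 6 new [(3,0) (3,1) (4,0) (4,1) (5,0) (5,1)] -> total=7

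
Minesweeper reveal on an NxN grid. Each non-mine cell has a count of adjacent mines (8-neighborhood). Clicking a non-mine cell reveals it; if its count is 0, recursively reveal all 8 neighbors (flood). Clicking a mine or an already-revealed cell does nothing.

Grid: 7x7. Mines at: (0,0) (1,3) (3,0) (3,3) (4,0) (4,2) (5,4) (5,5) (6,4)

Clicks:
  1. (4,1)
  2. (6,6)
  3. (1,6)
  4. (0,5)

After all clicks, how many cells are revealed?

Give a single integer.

Answer: 17

Derivation:
Click 1 (4,1) count=3: revealed 1 new [(4,1)] -> total=1
Click 2 (6,6) count=1: revealed 1 new [(6,6)] -> total=2
Click 3 (1,6) count=0: revealed 15 new [(0,4) (0,5) (0,6) (1,4) (1,5) (1,6) (2,4) (2,5) (2,6) (3,4) (3,5) (3,6) (4,4) (4,5) (4,6)] -> total=17
Click 4 (0,5) count=0: revealed 0 new [(none)] -> total=17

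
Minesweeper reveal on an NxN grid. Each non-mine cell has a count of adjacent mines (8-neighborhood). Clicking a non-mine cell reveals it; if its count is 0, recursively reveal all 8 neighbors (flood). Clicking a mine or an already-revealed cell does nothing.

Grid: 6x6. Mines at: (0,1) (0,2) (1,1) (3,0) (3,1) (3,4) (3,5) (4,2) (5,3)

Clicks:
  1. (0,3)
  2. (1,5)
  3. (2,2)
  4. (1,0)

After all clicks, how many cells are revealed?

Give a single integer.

Click 1 (0,3) count=1: revealed 1 new [(0,3)] -> total=1
Click 2 (1,5) count=0: revealed 8 new [(0,4) (0,5) (1,3) (1,4) (1,5) (2,3) (2,4) (2,5)] -> total=9
Click 3 (2,2) count=2: revealed 1 new [(2,2)] -> total=10
Click 4 (1,0) count=2: revealed 1 new [(1,0)] -> total=11

Answer: 11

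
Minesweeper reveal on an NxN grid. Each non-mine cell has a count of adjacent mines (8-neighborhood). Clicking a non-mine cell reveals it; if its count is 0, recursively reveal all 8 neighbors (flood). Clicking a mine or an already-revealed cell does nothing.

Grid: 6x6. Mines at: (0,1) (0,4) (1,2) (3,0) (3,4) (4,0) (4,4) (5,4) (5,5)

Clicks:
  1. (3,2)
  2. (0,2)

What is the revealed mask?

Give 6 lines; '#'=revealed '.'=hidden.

Answer: ..#...
......
.###..
.###..
.###..
.###..

Derivation:
Click 1 (3,2) count=0: revealed 12 new [(2,1) (2,2) (2,3) (3,1) (3,2) (3,3) (4,1) (4,2) (4,3) (5,1) (5,2) (5,3)] -> total=12
Click 2 (0,2) count=2: revealed 1 new [(0,2)] -> total=13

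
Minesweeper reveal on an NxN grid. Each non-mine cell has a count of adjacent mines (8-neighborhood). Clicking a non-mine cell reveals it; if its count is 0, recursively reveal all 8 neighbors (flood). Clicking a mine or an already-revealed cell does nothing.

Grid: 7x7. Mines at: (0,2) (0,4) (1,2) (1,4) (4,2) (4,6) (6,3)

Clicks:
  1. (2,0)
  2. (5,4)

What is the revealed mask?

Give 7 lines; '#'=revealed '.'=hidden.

Answer: ##.....
##.....
##.....
##.....
##.....
###.#..
###....

Derivation:
Click 1 (2,0) count=0: revealed 16 new [(0,0) (0,1) (1,0) (1,1) (2,0) (2,1) (3,0) (3,1) (4,0) (4,1) (5,0) (5,1) (5,2) (6,0) (6,1) (6,2)] -> total=16
Click 2 (5,4) count=1: revealed 1 new [(5,4)] -> total=17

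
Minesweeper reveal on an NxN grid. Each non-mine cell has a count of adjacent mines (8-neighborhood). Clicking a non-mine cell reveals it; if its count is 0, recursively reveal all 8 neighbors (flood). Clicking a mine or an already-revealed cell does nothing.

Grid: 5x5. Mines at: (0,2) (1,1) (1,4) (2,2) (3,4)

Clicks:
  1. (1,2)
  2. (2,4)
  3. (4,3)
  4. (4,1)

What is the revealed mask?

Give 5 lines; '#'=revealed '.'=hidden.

Answer: .....
..#..
##..#
####.
####.

Derivation:
Click 1 (1,2) count=3: revealed 1 new [(1,2)] -> total=1
Click 2 (2,4) count=2: revealed 1 new [(2,4)] -> total=2
Click 3 (4,3) count=1: revealed 1 new [(4,3)] -> total=3
Click 4 (4,1) count=0: revealed 9 new [(2,0) (2,1) (3,0) (3,1) (3,2) (3,3) (4,0) (4,1) (4,2)] -> total=12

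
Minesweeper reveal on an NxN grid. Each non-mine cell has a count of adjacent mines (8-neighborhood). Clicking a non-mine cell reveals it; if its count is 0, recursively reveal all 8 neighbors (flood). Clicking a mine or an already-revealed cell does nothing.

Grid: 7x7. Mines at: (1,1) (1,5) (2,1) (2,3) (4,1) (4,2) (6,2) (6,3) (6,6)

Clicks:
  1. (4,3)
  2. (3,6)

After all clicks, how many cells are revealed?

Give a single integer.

Answer: 15

Derivation:
Click 1 (4,3) count=1: revealed 1 new [(4,3)] -> total=1
Click 2 (3,6) count=0: revealed 14 new [(2,4) (2,5) (2,6) (3,3) (3,4) (3,5) (3,6) (4,4) (4,5) (4,6) (5,3) (5,4) (5,5) (5,6)] -> total=15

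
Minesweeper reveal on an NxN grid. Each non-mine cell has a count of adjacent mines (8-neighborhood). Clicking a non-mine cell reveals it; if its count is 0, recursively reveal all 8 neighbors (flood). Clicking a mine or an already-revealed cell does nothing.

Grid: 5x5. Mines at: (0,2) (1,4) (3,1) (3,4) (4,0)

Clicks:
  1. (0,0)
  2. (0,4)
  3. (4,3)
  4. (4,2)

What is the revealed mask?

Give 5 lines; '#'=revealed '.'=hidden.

Answer: ##..#
##...
##...
.....
..##.

Derivation:
Click 1 (0,0) count=0: revealed 6 new [(0,0) (0,1) (1,0) (1,1) (2,0) (2,1)] -> total=6
Click 2 (0,4) count=1: revealed 1 new [(0,4)] -> total=7
Click 3 (4,3) count=1: revealed 1 new [(4,3)] -> total=8
Click 4 (4,2) count=1: revealed 1 new [(4,2)] -> total=9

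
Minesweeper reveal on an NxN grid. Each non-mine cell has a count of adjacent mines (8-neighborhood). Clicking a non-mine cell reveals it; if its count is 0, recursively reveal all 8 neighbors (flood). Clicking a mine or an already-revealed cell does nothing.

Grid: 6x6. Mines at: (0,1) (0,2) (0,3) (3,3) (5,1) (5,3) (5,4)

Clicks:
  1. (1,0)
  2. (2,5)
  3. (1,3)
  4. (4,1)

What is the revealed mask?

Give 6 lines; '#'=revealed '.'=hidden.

Click 1 (1,0) count=1: revealed 1 new [(1,0)] -> total=1
Click 2 (2,5) count=0: revealed 10 new [(0,4) (0,5) (1,4) (1,5) (2,4) (2,5) (3,4) (3,5) (4,4) (4,5)] -> total=11
Click 3 (1,3) count=2: revealed 1 new [(1,3)] -> total=12
Click 4 (4,1) count=1: revealed 1 new [(4,1)] -> total=13

Answer: ....##
#..###
....##
....##
.#..##
......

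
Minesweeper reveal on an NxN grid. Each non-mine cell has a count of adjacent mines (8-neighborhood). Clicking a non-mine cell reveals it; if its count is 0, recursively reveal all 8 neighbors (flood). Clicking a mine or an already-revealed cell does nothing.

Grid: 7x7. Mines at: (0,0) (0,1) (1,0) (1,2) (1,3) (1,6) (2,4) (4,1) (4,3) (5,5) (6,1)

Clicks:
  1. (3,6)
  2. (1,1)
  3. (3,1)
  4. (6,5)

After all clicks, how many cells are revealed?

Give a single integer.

Answer: 9

Derivation:
Click 1 (3,6) count=0: revealed 6 new [(2,5) (2,6) (3,5) (3,6) (4,5) (4,6)] -> total=6
Click 2 (1,1) count=4: revealed 1 new [(1,1)] -> total=7
Click 3 (3,1) count=1: revealed 1 new [(3,1)] -> total=8
Click 4 (6,5) count=1: revealed 1 new [(6,5)] -> total=9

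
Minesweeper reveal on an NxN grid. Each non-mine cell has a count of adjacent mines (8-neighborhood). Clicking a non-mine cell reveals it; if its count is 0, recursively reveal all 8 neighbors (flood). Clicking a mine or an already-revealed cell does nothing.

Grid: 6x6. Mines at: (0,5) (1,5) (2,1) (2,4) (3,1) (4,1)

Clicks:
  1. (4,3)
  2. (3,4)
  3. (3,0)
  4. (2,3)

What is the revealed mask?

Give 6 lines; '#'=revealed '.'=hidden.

Answer: ......
......
...#..
#.####
..####
..####

Derivation:
Click 1 (4,3) count=0: revealed 12 new [(3,2) (3,3) (3,4) (3,5) (4,2) (4,3) (4,4) (4,5) (5,2) (5,3) (5,4) (5,5)] -> total=12
Click 2 (3,4) count=1: revealed 0 new [(none)] -> total=12
Click 3 (3,0) count=3: revealed 1 new [(3,0)] -> total=13
Click 4 (2,3) count=1: revealed 1 new [(2,3)] -> total=14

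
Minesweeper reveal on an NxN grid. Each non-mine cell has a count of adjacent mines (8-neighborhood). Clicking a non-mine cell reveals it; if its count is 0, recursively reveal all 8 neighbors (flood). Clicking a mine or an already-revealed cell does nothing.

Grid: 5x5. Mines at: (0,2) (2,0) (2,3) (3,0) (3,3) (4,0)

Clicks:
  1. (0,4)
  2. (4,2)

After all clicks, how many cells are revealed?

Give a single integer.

Answer: 5

Derivation:
Click 1 (0,4) count=0: revealed 4 new [(0,3) (0,4) (1,3) (1,4)] -> total=4
Click 2 (4,2) count=1: revealed 1 new [(4,2)] -> total=5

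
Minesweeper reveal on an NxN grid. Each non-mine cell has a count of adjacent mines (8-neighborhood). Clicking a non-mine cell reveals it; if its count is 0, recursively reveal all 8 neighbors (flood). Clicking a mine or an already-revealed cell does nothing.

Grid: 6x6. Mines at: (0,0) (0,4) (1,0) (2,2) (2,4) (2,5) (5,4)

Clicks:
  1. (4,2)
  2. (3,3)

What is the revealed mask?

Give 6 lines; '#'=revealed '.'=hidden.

Answer: ......
......
##....
####..
####..
####..

Derivation:
Click 1 (4,2) count=0: revealed 14 new [(2,0) (2,1) (3,0) (3,1) (3,2) (3,3) (4,0) (4,1) (4,2) (4,3) (5,0) (5,1) (5,2) (5,3)] -> total=14
Click 2 (3,3) count=2: revealed 0 new [(none)] -> total=14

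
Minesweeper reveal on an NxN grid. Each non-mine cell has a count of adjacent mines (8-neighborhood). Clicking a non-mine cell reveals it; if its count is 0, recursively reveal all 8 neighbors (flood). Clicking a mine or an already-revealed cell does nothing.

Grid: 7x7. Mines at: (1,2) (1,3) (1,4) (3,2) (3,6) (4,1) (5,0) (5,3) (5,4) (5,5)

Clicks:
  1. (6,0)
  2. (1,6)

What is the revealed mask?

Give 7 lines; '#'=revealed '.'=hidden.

Answer: .....##
.....##
.....##
.......
.......
.......
#......

Derivation:
Click 1 (6,0) count=1: revealed 1 new [(6,0)] -> total=1
Click 2 (1,6) count=0: revealed 6 new [(0,5) (0,6) (1,5) (1,6) (2,5) (2,6)] -> total=7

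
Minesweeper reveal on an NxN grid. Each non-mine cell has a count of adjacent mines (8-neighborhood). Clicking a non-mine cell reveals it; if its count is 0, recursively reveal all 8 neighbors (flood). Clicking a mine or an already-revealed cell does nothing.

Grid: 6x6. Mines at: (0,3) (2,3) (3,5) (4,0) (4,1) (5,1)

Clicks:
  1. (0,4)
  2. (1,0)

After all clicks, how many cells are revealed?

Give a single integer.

Click 1 (0,4) count=1: revealed 1 new [(0,4)] -> total=1
Click 2 (1,0) count=0: revealed 12 new [(0,0) (0,1) (0,2) (1,0) (1,1) (1,2) (2,0) (2,1) (2,2) (3,0) (3,1) (3,2)] -> total=13

Answer: 13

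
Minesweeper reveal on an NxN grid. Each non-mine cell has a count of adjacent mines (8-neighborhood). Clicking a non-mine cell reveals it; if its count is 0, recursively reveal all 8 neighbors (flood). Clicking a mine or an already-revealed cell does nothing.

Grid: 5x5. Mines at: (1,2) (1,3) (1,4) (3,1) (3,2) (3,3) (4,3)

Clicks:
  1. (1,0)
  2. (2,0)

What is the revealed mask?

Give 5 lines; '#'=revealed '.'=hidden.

Click 1 (1,0) count=0: revealed 6 new [(0,0) (0,1) (1,0) (1,1) (2,0) (2,1)] -> total=6
Click 2 (2,0) count=1: revealed 0 new [(none)] -> total=6

Answer: ##...
##...
##...
.....
.....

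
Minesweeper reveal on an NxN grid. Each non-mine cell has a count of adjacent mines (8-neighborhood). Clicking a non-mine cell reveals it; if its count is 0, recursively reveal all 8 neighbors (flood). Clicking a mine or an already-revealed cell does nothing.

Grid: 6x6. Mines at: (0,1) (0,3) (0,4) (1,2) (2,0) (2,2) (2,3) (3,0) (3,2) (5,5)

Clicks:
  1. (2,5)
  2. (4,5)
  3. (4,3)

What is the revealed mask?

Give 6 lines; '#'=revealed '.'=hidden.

Click 1 (2,5) count=0: revealed 8 new [(1,4) (1,5) (2,4) (2,5) (3,4) (3,5) (4,4) (4,5)] -> total=8
Click 2 (4,5) count=1: revealed 0 new [(none)] -> total=8
Click 3 (4,3) count=1: revealed 1 new [(4,3)] -> total=9

Answer: ......
....##
....##
....##
...###
......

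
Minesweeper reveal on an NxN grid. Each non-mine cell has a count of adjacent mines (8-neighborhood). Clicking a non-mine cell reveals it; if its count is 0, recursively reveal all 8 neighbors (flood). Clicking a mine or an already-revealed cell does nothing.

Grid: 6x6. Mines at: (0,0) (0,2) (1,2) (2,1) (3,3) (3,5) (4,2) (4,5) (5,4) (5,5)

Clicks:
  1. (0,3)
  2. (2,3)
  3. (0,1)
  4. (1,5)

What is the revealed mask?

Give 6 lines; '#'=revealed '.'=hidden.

Answer: .#.###
...###
...###
......
......
......

Derivation:
Click 1 (0,3) count=2: revealed 1 new [(0,3)] -> total=1
Click 2 (2,3) count=2: revealed 1 new [(2,3)] -> total=2
Click 3 (0,1) count=3: revealed 1 new [(0,1)] -> total=3
Click 4 (1,5) count=0: revealed 7 new [(0,4) (0,5) (1,3) (1,4) (1,5) (2,4) (2,5)] -> total=10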